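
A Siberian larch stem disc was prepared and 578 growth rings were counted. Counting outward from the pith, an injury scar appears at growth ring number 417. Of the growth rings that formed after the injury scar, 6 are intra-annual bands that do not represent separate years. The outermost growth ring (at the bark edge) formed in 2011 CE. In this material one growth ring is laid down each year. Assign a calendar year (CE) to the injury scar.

1856 CE

578 − 417 = 161 growth rings lie beyond the injury scar toward the bark edge.
161 − 6 false = 155 true growth rings after the injury scar.
The growth ring at the bark edge is 2011 CE, so the injury scar dates to 2011 − 155 = 1856 CE.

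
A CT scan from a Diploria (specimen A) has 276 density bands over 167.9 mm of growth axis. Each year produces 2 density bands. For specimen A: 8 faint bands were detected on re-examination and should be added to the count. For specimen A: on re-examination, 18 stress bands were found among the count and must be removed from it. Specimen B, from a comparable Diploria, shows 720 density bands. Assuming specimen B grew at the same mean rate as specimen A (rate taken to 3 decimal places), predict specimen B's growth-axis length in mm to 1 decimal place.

454.3 mm

Specimen A: adjusted count: 276 − 18 + 8 = 266 density bands.
Specimen A: 266 density bands at 2 per year is 266 / 2 = 133 years.
A: 167.9 mm over 133 years gives 167.9 / 133 ≈ 1.262 mm/year.
Specimen B: with 2 density bands per year, 720 / 2 = 360 years. B's length ≈ 1.262 × 360 = 454.3 mm.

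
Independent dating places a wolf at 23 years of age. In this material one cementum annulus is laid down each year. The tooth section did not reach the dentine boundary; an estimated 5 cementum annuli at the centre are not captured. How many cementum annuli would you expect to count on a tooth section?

18 cementum annuli

At one cementum annulus per year, 23 years correspond to 23 cementum annuli.
Less the 5 uncaptured cementum annuli: 23 − 5 = 18.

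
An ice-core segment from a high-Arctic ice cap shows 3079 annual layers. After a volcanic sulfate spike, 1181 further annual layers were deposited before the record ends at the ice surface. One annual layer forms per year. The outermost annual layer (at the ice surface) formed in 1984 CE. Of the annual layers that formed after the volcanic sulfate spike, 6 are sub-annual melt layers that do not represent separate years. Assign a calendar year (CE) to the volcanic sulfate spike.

1181 annual layers formed after the volcanic sulfate spike.
Excluding 6 false annual layers: 1181 − 6 = 1175.
Counting back 1175 years from 1984 CE places the volcanic sulfate spike in 1984 − 1175 = 809 CE.

809 CE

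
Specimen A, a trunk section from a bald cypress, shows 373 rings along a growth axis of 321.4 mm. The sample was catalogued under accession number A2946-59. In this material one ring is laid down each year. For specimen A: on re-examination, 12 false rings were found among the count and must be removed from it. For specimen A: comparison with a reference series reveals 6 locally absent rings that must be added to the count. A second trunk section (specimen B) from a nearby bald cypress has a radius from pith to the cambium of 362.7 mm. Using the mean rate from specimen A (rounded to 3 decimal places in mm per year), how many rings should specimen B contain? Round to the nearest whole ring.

414 rings

Specimen A: true ring count = 373 − 12 + 6 = 367.
A: Extension rate ≈ 321.4 / 367 = 0.876 mm/yr.
Specimen B: 362.7 mm / 0.876 mm per year = 414.04 years ≈ 414 rings.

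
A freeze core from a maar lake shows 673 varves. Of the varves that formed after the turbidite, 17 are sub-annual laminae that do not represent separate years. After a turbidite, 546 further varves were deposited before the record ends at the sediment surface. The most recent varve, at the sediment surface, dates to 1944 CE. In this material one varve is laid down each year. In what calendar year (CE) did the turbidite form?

1415 CE

There are 546 varves younger than the turbidite.
546 − 17 false = 529 true varves after the turbidite.
1944 − 529 = 1415 CE.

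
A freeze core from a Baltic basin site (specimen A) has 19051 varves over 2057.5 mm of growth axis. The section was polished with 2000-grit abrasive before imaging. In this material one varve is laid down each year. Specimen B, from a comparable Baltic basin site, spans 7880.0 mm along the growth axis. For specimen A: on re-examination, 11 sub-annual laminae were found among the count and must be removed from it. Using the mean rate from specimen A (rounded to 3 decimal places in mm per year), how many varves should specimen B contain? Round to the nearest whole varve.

72963 varves

Specimen A: correcting the raw count gives 19051 − 11 = 19040 true varves.
A: Mean rate = 2057.5 mm / 19040 years ≈ 0.108 mm/year.
Specimen B: 7880.0 mm / 0.108 mm per year = 72962.96 years ≈ 72963 varves.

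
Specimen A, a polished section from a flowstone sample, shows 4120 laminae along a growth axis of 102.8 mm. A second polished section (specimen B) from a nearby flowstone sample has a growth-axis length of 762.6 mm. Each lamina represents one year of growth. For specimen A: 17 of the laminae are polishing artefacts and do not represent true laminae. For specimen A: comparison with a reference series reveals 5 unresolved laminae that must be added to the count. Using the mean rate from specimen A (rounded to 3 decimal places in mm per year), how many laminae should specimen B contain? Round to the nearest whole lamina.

30504 laminae

Specimen A: after corrections the count is 4120 − 17 + 5 = 4108 laminae.
A: 102.8 mm over 4108 years gives 102.8 / 4108 ≈ 0.025 mm per year.
Specimen B: 762.6 mm / 0.025 mm per year = 30504.00 years ≈ 30504 laminae.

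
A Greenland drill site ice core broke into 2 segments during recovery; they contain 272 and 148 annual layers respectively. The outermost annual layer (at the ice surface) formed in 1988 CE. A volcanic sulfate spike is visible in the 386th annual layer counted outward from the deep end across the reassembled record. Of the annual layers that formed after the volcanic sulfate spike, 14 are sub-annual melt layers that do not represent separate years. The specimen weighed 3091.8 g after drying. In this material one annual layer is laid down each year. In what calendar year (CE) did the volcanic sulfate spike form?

1968 CE

Total annual layers = 272 + 148 = 420.
Between annual layer 386 and the ice surface there are 420 − 386 = 34 annual layers.
Removing the 14 false annual layers leaves 34 − 14 = 20 true annual layers beyond the volcanic sulfate spike.
1988 − 20 = 1968 CE.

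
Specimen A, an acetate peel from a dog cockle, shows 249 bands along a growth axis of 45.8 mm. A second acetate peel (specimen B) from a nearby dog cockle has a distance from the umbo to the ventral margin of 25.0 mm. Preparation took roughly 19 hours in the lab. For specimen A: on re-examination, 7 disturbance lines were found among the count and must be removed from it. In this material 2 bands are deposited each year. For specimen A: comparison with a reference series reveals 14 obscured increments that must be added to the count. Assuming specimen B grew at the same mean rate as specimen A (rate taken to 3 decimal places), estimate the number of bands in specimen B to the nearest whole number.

Specimen A: true band count = 249 − 7 + 14 = 256.
Specimen A: 256 bands at 2 per year is 256 / 2 = 128 years.
A: Mean rate = 45.8 mm / 128 years ≈ 0.358 mm/yr.
B spans 25.0 / 0.358 = 69.83 years; at 2 bands per year that is 69.83 × 2 ≈ 140 bands.

140 bands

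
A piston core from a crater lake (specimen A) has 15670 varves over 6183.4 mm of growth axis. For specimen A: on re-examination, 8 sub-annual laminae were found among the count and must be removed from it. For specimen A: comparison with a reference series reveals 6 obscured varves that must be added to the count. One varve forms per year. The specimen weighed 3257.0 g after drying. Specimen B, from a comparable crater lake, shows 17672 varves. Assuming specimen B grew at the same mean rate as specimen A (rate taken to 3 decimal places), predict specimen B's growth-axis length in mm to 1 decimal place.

6980.4 mm

Specimen A: true varve count = 15670 − 8 + 6 = 15668.
A: Mean rate = 6183.4 mm / 15668 years ≈ 0.395 mm/yr.
Length of B = 0.395 × 17672 = 6980.4 mm.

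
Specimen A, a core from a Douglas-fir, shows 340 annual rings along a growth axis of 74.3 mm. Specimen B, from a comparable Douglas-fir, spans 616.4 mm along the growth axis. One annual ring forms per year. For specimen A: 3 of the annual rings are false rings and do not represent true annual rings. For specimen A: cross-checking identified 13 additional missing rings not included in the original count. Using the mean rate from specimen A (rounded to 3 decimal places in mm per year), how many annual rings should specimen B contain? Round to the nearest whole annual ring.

2908 annual rings

Specimen A: adjusted count: 340 − 3 + 13 = 350 annual rings.
A: Extension rate ≈ 74.3 / 350 = 0.212 mm/yr.
Specimen B: 616.4 mm / 0.212 mm per year = 2907.55 years ≈ 2908 annual rings.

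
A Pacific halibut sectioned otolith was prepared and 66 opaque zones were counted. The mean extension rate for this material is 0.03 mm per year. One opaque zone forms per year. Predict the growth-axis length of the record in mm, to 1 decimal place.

2.0 mm

66 years of growth are recorded.
Length ≈ 0.03 × 66 = 2.0 mm.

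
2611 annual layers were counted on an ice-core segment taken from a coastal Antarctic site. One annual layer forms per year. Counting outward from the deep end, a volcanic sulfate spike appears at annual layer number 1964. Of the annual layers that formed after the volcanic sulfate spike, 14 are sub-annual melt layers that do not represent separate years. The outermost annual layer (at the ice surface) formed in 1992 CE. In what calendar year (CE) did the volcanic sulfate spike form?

Between annual layer 1964 and the ice surface there are 2611 − 1964 = 647 annual layers.
Removing the 14 false annual layers leaves 647 − 14 = 633 true annual layers beyond the volcanic sulfate spike.
1992 − 633 = 1359 CE.

1359 CE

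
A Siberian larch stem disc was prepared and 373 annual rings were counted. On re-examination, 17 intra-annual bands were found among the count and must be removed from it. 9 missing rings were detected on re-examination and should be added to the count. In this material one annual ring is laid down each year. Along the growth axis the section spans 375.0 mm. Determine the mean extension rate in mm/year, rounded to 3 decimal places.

Correcting the raw count gives 373 − 17 + 9 = 365 true annual rings.
Mean rate = 375.0 mm / 365 years ≈ 1.027 mm/year.

1.027 mm/year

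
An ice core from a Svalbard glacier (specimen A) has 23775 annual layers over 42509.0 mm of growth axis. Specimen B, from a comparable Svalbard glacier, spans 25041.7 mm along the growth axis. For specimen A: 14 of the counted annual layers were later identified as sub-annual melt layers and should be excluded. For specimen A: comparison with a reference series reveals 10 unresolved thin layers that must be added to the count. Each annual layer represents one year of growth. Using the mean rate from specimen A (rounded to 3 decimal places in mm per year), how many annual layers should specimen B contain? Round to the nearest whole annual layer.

14005 annual layers

Specimen A: after corrections the count is 23775 − 14 + 10 = 23771 annual layers.
A: Extension rate ≈ 42509.0 / 23771 = 1.788 mm/year.
Specimen B: 25041.7 mm / 1.788 mm per year = 14005.43 years ≈ 14005 annual layers.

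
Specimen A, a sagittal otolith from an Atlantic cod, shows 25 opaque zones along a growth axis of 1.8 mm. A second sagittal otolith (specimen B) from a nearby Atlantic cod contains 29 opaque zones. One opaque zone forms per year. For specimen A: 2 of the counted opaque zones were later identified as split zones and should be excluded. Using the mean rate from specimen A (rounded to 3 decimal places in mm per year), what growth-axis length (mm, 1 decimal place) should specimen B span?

2.3 mm

Specimen A: adjusted count: 25 − 2 = 23 opaque zones.
A: Mean rate = 1.8 mm / 23 years ≈ 0.078 mm/yr.
For B, 0.078 mm/year × 29 years = 2.3 mm.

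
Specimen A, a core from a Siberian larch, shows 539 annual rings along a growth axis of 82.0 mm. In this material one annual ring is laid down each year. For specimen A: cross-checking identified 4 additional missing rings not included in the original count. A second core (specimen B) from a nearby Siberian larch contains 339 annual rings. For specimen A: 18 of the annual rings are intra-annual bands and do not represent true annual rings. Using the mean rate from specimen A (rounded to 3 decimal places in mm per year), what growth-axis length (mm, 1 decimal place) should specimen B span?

52.9 mm

Specimen A: adjusted count: 539 − 18 + 4 = 525 annual rings.
A: Mean rate = 82.0 mm / 525 years ≈ 0.156 mm/year.
For B, 0.156 mm/year × 339 years = 52.9 mm.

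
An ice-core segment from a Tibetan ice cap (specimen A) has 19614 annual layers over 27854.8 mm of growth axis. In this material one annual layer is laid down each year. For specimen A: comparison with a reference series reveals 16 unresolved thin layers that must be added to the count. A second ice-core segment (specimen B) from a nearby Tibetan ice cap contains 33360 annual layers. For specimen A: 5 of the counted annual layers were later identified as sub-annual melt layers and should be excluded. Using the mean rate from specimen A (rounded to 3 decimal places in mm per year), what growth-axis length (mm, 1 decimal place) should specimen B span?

47337.8 mm

Specimen A: adjusted count: 19614 − 5 + 16 = 19625 annual layers.
A: Mean rate = 27854.8 mm / 19625 years ≈ 1.419 mm/yr.
B's length ≈ 1.419 × 33360 = 47337.8 mm.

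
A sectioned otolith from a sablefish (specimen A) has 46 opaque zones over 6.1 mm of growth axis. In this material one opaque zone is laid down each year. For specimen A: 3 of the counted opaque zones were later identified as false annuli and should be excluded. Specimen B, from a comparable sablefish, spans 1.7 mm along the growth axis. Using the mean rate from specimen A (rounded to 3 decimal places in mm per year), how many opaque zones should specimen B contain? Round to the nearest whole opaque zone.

12 opaque zones

Specimen A: true opaque zone count = 46 − 3 = 43.
A: Mean rate = 6.1 mm / 43 years ≈ 0.142 mm per year.
B spans 1.7 / 0.142 = 11.97 years ≈ 12 opaque zones.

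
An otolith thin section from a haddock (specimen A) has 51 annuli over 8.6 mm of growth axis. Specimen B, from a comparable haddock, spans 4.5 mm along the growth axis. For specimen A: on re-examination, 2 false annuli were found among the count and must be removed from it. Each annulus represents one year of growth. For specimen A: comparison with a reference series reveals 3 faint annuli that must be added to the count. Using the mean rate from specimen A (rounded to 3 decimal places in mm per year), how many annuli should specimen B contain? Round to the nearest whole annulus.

27 annuli

Specimen A: correcting the raw count gives 51 − 2 + 3 = 52 true annuli.
A: Mean rate = 8.6 mm / 52 years ≈ 0.165 mm/year.
For B, 4.5 / 0.165 = 27.27 years ≈ 27 annuli.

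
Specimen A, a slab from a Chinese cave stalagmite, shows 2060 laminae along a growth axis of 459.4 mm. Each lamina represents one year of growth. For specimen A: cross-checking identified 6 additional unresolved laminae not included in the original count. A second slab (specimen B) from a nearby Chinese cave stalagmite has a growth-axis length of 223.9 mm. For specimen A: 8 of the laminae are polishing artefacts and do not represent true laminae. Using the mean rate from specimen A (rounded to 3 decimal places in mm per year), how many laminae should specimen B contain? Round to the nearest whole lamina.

1004 laminae

Specimen A: true lamina count = 2060 − 8 + 6 = 2058.
A: 459.4 mm over 2058 years gives 459.4 / 2058 ≈ 0.223 mm per year.
B spans 223.9 / 0.223 = 1004.04 years ≈ 1004 laminae.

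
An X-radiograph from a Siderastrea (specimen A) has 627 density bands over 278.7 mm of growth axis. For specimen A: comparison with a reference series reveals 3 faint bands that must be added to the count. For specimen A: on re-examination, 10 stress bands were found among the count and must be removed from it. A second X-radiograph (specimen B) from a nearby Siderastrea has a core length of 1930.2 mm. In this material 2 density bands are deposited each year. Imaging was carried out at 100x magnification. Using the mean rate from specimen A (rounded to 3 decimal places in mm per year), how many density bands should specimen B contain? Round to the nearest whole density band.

4294 density bands

Specimen A: adjusted count: 627 − 10 + 3 = 620 density bands.
Specimen A: dividing by 2 density bands per year: 620 / 2 = 310 years.
A: 278.7 mm over 310 years gives 278.7 / 310 ≈ 0.899 mm/yr.
B spans 1930.2 / 0.899 = 2147.05 years; at 2 density bands per year that is 2147.05 × 2 ≈ 4294 density bands.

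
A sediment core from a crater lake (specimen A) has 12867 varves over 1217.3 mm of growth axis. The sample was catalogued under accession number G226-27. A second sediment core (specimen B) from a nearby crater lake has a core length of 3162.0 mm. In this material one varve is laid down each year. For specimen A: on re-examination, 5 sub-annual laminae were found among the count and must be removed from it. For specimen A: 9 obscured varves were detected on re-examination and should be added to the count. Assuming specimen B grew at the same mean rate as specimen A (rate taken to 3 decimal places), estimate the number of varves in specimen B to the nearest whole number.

33284 varves

Specimen A: correcting the raw count gives 12867 − 5 + 9 = 12871 true varves.
A: 1217.3 mm over 12871 years gives 1217.3 / 12871 ≈ 0.095 mm per year.
For B, 3162.0 / 0.095 = 33284.21 years ≈ 33284 varves.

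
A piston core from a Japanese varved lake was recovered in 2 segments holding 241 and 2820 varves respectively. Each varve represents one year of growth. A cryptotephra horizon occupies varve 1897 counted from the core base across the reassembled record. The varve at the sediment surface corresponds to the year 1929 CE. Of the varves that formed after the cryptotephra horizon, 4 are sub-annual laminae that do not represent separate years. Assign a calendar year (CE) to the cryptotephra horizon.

Total varves = 241 + 2820 = 3061.
The cryptotephra horizon sits at varve 1897 from the core base, so 3061 − 1897 = 1164 varves formed after it.
Removing the 4 false varves leaves 1164 − 4 = 1160 true varves beyond the cryptotephra horizon.
1929 − 1160 = 769 CE.

769 CE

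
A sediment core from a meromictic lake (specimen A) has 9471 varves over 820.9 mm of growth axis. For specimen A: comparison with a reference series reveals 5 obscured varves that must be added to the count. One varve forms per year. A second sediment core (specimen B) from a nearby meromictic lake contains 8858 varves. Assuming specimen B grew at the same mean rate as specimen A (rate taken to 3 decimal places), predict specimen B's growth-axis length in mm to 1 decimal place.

Specimen A: true varve count = 9471 + 5 = 9476.
A: Extension rate ≈ 820.9 / 9476 = 0.087 mm/year.
B's length ≈ 0.087 × 8858 = 770.6 mm.

770.6 mm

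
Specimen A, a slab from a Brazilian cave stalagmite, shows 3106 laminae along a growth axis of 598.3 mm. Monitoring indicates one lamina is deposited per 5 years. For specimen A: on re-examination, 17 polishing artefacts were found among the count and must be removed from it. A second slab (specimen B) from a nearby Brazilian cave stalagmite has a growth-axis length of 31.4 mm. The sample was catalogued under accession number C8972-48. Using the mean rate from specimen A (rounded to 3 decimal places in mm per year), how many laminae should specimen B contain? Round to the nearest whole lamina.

161 laminae

Specimen A: adjusted count: 3106 − 17 = 3089 laminae.
Specimen A: at 5 years per lamina, 3089 × 5 = 15445 years.
A: Extension rate ≈ 598.3 / 15445 = 0.039 mm/yr.
B spans 31.4 / 0.039 = 805.13 years; at 5 years per lamina that is 805.13 / 5 ≈ 161 laminae.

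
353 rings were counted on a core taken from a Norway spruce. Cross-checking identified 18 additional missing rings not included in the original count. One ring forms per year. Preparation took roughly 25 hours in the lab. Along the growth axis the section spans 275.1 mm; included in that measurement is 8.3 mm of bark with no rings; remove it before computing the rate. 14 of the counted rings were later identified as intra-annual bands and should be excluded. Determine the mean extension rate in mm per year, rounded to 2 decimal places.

0.75 mm per year

True ring count = 353 − 14 + 18 = 357.
Net length = 275.1 − 8.3 = 266.8 mm.
266.8 mm over 357 years gives 266.8 / 357 ≈ 0.75 mm per year.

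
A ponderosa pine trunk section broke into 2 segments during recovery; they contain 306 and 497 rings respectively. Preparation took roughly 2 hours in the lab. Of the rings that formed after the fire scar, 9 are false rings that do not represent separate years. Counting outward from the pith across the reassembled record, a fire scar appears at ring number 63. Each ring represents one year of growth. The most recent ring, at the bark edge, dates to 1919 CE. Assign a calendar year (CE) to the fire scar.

1188 CE

Total rings = 306 + 497 = 803.
Between ring 63 and the bark edge there are 803 − 63 = 740 rings.
Removing the 9 false rings leaves 740 − 9 = 731 true rings beyond the fire scar.
The ring at the bark edge is 1919 CE, so the fire scar dates to 1919 − 731 = 1188 CE.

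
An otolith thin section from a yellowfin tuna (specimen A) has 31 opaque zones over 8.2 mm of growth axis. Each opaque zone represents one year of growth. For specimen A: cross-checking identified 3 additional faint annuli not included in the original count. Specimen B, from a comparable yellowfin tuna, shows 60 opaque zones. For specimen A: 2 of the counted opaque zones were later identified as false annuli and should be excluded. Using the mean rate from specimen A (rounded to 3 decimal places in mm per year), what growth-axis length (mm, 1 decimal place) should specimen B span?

Specimen A: correcting the raw count gives 31 − 2 + 3 = 32 true opaque zones.
A: Mean rate = 8.2 mm / 32 years ≈ 0.256 mm/yr.
Length of B = 0.256 × 60 = 15.4 mm.

15.4 mm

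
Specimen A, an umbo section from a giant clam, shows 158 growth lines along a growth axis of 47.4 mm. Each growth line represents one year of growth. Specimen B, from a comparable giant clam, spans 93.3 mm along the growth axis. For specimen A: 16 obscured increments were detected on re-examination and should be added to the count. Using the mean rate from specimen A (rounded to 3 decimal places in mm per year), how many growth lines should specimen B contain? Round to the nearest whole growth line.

343 growth lines

Specimen A: true growth line count = 158 + 16 = 174.
A: Extension rate ≈ 47.4 / 174 = 0.272 mm/yr.
B spans 93.3 / 0.272 = 343.01 years ≈ 343 growth lines.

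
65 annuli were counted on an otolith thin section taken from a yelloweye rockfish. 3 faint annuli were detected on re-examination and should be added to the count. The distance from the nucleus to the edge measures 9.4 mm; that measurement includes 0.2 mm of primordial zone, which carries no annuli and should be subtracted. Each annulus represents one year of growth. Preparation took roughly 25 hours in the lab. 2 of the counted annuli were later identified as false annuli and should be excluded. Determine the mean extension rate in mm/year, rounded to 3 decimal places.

0.139 mm/year

Adjusted count: 65 − 2 + 3 = 66 annuli.
Net length = 9.4 − 0.2 = 9.2 mm.
Mean rate = 9.2 mm / 66 years ≈ 0.139 mm/year.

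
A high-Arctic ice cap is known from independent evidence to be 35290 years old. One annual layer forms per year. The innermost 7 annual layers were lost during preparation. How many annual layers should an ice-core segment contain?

35283 annual layers

At one annual layer per year, 35290 years correspond to 35290 annual layers.
Subtracting the 7 annual layers not captured gives 35290 − 7 = 35283 annual layers in the record.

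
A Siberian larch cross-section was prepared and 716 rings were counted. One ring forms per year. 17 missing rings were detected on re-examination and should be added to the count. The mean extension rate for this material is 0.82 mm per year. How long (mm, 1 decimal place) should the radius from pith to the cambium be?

601.1 mm

Correcting the raw count gives 716 + 17 = 733 true rings.
Predicted length = 0.82 mm/year × 733 years = 601.1 mm.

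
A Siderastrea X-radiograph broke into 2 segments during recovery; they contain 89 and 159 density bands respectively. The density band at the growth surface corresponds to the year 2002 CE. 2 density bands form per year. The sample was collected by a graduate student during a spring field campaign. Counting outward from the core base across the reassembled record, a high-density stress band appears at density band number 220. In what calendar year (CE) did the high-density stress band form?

Total density bands = 89 + 159 = 248.
The high-density stress band sits at density band 220 from the core base, so 248 − 220 = 28 density bands formed after it.
28 density bands at 2 per year is 28 / 2 = 14 years.
Counting back 14 years from 2002 CE places the high-density stress band in 2002 − 14 = 1988 CE.

1988 CE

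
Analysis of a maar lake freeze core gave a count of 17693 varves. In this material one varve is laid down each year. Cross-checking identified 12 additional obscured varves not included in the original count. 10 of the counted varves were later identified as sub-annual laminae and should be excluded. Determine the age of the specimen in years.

Adjusted count: 17693 − 10 + 12 = 17695 varves.
One varve per year makes the duration 17695 years.

17695 yr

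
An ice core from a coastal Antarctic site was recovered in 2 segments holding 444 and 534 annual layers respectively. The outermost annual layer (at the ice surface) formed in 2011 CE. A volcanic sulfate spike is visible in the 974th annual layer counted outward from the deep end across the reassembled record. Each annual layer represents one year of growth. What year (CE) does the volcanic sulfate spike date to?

2007 CE

Total annual layers = 444 + 534 = 978.
The volcanic sulfate spike sits at annual layer 974 from the deep end, so 978 − 974 = 4 annual layers formed after it.
2011 − 4 = 2007 CE.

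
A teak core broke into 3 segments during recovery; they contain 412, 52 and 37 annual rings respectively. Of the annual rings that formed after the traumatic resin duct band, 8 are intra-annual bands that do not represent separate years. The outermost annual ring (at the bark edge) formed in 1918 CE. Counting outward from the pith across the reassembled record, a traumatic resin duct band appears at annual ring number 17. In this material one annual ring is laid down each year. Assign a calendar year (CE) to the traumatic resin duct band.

Total annual rings = 412 + 52 + 37 = 501.
The traumatic resin duct band sits at annual ring 17 from the pith, so 501 − 17 = 484 annual rings formed after it.
Excluding 8 false annual rings: 484 − 8 = 476.
Counting back 476 years from 1918 CE places the traumatic resin duct band in 1918 − 476 = 1442 CE.

1442 CE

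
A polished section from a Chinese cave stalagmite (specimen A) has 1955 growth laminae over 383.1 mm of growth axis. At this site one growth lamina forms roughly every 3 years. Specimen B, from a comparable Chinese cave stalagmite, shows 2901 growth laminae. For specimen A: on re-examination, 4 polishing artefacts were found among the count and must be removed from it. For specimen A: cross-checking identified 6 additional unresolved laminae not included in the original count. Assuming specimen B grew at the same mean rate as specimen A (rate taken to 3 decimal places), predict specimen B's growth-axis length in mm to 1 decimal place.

Specimen A: adjusted count: 1955 − 4 + 6 = 1957 growth laminae.
Specimen A: at 3 years per growth lamina, 1957 × 3 = 5871 years.
A: 383.1 mm over 5871 years gives 383.1 / 5871 ≈ 0.065 mm/year.
Specimen B: 2901 growth laminae at 3 years each span 2901 × 3 = 8703 years. Length of B = 0.065 × 8703 = 565.7 mm.

565.7 mm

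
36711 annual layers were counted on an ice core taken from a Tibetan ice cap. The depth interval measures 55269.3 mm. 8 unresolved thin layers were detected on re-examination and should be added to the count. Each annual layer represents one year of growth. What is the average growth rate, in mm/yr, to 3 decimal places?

1.505 mm/yr

Adjusted count: 36711 + 8 = 36719 annual layers.
55269.3 mm over 36719 years gives 55269.3 / 36719 ≈ 1.505 mm/yr.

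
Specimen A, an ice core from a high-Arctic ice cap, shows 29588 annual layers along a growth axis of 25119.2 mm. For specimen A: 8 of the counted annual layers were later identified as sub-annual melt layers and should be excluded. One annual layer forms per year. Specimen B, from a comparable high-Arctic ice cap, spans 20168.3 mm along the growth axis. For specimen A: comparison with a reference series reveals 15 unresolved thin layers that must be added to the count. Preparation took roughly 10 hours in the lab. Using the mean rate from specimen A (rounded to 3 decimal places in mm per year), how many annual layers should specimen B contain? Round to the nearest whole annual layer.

Specimen A: correcting the raw count gives 29588 − 8 + 15 = 29595 true annual layers.
A: Extension rate ≈ 25119.2 / 29595 = 0.849 mm per year.
Specimen B: 20168.3 mm / 0.849 mm per year = 23755.36 years ≈ 23755 annual layers.

23755 annual layers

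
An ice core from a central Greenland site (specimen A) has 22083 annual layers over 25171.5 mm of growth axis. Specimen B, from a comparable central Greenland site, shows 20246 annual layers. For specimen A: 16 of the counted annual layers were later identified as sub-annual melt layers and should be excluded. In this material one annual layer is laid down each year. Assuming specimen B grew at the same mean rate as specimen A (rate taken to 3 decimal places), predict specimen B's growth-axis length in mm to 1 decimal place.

Specimen A: correcting the raw count gives 22083 − 16 = 22067 true annual layers.
A: 25171.5 mm over 22067 years gives 25171.5 / 22067 ≈ 1.141 mm/year.
Length of B = 1.141 × 20246 = 23100.7 mm.

23100.7 mm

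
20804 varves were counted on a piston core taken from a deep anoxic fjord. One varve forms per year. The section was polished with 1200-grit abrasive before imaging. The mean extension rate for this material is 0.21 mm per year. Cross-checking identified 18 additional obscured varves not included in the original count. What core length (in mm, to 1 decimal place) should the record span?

True varve count = 20804 + 18 = 20822.
20822 years at 0.21 mm/year gives 0.21 × 20822 = 4372.6 mm.

4372.6 mm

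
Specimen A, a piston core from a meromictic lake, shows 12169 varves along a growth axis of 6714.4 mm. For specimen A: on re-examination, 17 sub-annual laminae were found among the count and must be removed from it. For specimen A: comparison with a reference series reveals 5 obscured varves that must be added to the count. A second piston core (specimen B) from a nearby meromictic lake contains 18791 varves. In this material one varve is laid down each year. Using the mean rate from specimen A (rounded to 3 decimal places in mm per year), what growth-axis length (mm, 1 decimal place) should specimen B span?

10372.6 mm

Specimen A: true varve count = 12169 − 17 + 5 = 12157.
A: 6714.4 mm over 12157 years gives 6714.4 / 12157 ≈ 0.552 mm per year.
Length of B = 0.552 × 18791 = 10372.6 mm.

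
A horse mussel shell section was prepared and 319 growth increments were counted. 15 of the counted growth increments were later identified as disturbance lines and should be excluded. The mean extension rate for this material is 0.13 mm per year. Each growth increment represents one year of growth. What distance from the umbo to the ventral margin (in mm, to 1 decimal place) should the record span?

39.5 mm

True growth increment count = 319 − 15 = 304.
Length ≈ 0.13 × 304 = 39.5 mm.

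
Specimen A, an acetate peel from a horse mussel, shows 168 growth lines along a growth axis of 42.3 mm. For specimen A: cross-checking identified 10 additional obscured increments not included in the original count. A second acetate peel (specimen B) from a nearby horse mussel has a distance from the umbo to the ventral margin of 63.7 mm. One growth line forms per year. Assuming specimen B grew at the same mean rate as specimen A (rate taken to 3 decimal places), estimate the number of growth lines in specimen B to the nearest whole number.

268 growth lines

Specimen A: true growth line count = 168 + 10 = 178.
A: 42.3 mm over 178 years gives 42.3 / 178 ≈ 0.238 mm per year.
B spans 63.7 / 0.238 = 267.65 years ≈ 268 growth lines.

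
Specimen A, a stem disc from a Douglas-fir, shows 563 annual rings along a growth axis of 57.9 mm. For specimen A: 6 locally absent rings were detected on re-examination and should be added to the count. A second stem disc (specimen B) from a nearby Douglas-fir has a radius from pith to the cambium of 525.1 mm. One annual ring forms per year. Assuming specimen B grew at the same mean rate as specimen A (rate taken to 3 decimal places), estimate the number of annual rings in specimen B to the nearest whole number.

Specimen A: after corrections the count is 563 + 6 = 569 annual rings.
A: Extension rate ≈ 57.9 / 569 = 0.102 mm/yr.
B spans 525.1 / 0.102 = 5148.04 years ≈ 5148 annual rings.

5148 annual rings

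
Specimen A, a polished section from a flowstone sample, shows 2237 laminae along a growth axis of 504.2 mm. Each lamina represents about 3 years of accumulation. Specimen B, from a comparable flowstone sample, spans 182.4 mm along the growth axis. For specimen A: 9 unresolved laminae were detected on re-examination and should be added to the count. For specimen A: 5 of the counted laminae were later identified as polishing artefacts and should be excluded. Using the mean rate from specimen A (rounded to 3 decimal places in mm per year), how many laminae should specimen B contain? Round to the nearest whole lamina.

Specimen A: after corrections the count is 2237 − 5 + 9 = 2241 laminae.
Specimen A: at 3 years per lamina, 2241 × 3 = 6723 years.
A: Mean rate = 504.2 mm / 6723 years ≈ 0.075 mm/year.
B spans 182.4 / 0.075 = 2432.00 years; at 3 years per lamina that is 2432.00 / 3 ≈ 811 laminae.

811 laminae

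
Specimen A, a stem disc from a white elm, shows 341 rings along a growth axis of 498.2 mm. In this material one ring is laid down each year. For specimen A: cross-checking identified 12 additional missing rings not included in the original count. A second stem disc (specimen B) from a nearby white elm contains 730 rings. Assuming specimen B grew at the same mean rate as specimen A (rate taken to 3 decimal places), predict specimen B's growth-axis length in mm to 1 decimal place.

1030.0 mm

Specimen A: correcting the raw count gives 341 + 12 = 353 true rings.
A: Extension rate ≈ 498.2 / 353 = 1.411 mm/year.
B's length ≈ 1.411 × 730 = 1030.0 mm.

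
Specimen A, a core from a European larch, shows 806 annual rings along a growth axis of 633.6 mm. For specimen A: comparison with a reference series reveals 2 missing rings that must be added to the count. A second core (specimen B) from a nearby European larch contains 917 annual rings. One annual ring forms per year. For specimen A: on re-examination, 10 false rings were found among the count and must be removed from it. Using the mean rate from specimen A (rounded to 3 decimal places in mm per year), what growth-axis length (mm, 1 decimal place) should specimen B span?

Specimen A: correcting the raw count gives 806 − 10 + 2 = 798 true annual rings.
A: Mean rate = 633.6 mm / 798 years ≈ 0.794 mm/year.
B's length ≈ 0.794 × 917 = 728.1 mm.

728.1 mm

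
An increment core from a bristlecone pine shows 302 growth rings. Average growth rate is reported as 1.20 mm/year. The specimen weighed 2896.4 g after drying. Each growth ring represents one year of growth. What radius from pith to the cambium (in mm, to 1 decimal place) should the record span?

The record spans 302 years at 1.20 mm per year.
Predicted length = 1.20 mm/year × 302 years = 362.4 mm.

362.4 mm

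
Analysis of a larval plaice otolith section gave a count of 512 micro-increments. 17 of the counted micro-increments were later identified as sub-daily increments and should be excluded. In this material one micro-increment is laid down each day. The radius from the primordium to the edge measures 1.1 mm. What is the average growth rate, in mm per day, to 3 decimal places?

True micro-increment count = 512 − 17 = 495.
1.1 mm over 495 days gives 1.1 / 495 ≈ 0.002 mm per day.

0.002 mm per day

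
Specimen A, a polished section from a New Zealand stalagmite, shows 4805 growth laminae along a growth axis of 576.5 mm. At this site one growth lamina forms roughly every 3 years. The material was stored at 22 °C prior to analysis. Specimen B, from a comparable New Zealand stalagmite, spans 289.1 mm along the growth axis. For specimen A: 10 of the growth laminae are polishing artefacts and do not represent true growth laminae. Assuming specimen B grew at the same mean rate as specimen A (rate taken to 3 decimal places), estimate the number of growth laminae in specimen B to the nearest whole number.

Specimen A: true growth lamina count = 4805 − 10 = 4795.
Specimen A: multiplying by 3 years per growth lamina: 4795 × 3 = 14385 years.
A: 576.5 mm over 14385 years gives 576.5 / 14385 ≈ 0.040 mm per year.
For B, 289.1 / 0.040 = 7227.50 years; at 3 years per growth lamina that is 7227.50 / 3 ≈ 2409 growth laminae.

2409 growth laminae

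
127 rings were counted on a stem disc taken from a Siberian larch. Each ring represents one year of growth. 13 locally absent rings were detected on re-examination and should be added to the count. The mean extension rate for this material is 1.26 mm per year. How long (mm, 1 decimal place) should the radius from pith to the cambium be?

176.4 mm

After corrections the count is 127 + 13 = 140 rings.
Length ≈ 1.26 × 140 = 176.4 mm.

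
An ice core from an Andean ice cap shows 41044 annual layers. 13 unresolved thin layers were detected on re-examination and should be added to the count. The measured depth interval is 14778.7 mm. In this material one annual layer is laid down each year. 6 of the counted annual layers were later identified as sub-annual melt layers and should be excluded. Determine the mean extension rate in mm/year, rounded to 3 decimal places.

Correcting the raw count gives 41044 − 6 + 13 = 41051 true annual layers.
Extension rate ≈ 14778.7 / 41051 = 0.360 mm/year.

0.360 mm/year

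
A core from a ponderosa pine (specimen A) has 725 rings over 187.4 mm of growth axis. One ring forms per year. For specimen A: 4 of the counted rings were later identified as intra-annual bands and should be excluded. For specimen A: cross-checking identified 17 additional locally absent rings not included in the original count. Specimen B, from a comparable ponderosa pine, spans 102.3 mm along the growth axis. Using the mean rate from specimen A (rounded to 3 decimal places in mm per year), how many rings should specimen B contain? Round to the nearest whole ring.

Specimen A: correcting the raw count gives 725 − 4 + 17 = 738 true rings.
A: Mean rate = 187.4 mm / 738 years ≈ 0.254 mm/year.
For B, 102.3 / 0.254 = 402.76 years ≈ 403 rings.

403 rings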